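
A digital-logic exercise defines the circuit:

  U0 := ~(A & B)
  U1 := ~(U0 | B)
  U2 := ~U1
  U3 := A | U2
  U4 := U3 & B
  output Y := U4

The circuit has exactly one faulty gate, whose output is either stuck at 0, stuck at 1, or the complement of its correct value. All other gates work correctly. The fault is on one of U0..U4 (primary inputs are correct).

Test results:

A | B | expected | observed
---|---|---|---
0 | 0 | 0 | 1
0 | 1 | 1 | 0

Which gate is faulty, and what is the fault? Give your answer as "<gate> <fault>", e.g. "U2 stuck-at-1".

U4 inverted output

Fault-free values for test 1 (A=0, B=0): U0=1, U1=0, U2=1, U3=1, U4=0, giving Y=0. Observed 1.
Test 1: faults giving observed 1 are {U4 stuck-at-1, U4 inverted output}.
Test 2 (A=0, B=1): fault-free U0=1, U1=0, U2=1, U3=1, U4=1 → 1; observed 0. Eliminates U4 stuck-at-1.
Only U4 inverted output is consistent with every test.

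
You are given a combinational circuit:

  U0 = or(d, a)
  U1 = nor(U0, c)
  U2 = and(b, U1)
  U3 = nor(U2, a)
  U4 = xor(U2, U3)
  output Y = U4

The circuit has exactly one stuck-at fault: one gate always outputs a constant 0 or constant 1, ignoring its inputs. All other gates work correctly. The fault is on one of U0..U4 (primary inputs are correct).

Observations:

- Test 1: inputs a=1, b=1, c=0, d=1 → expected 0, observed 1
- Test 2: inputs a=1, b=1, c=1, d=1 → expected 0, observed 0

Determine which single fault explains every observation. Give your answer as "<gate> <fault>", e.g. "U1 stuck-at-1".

Fault-free values for test 1 (a=1, b=1, c=0, d=1): U0=1, U1=0, U2=0, U3=0, U4=0, giving Y=0. Observed 1.
Test 1: faults giving observed 1 are {U0 stuck-at-0, U1 stuck-at-1, U2 stuck-at-1, U3 stuck-at-1, U4 stuck-at-1}.
Test 2 (a=1, b=1, c=1, d=1): fault-free U0=1, U1=0, U2=0, U3=0, U4=0 → 0; observed 0. Eliminates U1 stuck-at-1, U2 stuck-at-1, U3 stuck-at-1, U4 stuck-at-1.
Only U0 stuck-at-0 is consistent with every test.

U0 stuck-at-0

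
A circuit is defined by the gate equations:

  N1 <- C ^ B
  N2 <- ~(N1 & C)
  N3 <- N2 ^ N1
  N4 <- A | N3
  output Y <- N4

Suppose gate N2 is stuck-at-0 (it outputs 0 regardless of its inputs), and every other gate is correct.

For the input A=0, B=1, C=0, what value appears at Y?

1

Propagate with N2 forced: N1=1, N2=0 [stuck-at-0], N3=1, N4=1.
So Y = 1. (Without the fault it would be 0.)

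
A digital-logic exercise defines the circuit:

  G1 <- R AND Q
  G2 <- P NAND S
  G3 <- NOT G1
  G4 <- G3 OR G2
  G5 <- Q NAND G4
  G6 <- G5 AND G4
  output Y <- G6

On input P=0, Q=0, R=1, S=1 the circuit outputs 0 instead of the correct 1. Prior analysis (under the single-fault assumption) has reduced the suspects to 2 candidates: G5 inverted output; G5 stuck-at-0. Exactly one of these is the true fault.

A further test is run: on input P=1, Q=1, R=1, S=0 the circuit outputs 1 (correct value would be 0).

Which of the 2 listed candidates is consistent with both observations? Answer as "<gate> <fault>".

G5 inverted output

Evaluate each candidate on input P=1, Q=1, R=1, S=0:
  G5 inverted output: G1=1, G2=1, G3=0, G4=1, G5=1 [inverted output], G6=1 → 1 — matches
  G5 stuck-at-0: G1=1, G2=1, G3=0, G4=1, G5=0 [stuck-at-0], G6=0 → 0 — eliminated
Only G5 inverted output reproduces the observed 1.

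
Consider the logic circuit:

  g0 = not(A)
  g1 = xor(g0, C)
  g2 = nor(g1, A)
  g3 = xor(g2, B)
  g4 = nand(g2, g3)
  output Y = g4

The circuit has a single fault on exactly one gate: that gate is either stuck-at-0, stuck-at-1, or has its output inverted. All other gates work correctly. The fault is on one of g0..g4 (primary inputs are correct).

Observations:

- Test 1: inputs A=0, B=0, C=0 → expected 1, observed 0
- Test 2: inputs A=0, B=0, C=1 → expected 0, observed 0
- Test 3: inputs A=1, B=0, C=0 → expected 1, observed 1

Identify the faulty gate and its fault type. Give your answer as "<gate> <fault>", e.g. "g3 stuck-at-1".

Fault-free values for test 1 (A=0, B=0, C=0): g0=1, g1=1, g2=0, g3=0, g4=1, giving Y=1. Observed 0.
Test 1: faults giving observed 0 are {g0 stuck-at-0, g0 inverted output, g1 stuck-at-0, g1 inverted output, g2 stuck-at-1, g2 inverted output, g4 stuck-at-0, g4 inverted output}.
Test 2 (A=0, B=0, C=1): fault-free g0=1, g1=0, g2=1, g3=1, g4=0 → 0; observed 0. Eliminates g0 stuck-at-0, g0 inverted output, g1 inverted output, g2 inverted output, g4 inverted output.
Test 3 (A=1, B=0, C=0): fault-free g0=0, g1=0, g2=0, g3=0, g4=1 → 1; observed 1. Eliminates g2 stuck-at-1, g4 stuck-at-0.
Only g1 stuck-at-0 is consistent with every test.

g1 stuck-at-0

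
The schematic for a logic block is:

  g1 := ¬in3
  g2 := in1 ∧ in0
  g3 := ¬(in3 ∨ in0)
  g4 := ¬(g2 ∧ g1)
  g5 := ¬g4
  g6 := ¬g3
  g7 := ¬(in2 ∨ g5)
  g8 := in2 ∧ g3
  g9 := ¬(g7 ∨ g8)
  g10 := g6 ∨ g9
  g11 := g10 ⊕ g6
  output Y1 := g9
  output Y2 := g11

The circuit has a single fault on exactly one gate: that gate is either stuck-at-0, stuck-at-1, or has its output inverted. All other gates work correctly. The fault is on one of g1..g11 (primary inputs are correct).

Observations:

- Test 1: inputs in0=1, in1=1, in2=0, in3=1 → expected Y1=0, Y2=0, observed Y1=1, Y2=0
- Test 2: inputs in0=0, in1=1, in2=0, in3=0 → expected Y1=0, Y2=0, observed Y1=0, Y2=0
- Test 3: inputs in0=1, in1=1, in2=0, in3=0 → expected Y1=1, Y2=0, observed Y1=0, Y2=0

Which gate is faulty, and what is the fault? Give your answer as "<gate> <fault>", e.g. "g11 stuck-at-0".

Fault-free values for test 1 (in0=1, in1=1, in2=0, in3=1): g1=0, g2=1, g3=0, g4=1, g5=0, g6=1, g7=1, g8=0, g9=0, g10=1, g11=0, giving Y1=0, Y2=0. Observed Y1=1, Y2=0.
Test 1: faults giving observed Y1=1, Y2=0 are {g1 stuck-at-1, g1 inverted output, g4 stuck-at-0, g4 inverted output, g5 stuck-at-1, g5 inverted output, g7 stuck-at-0, g7 inverted output, g9 stuck-at-1, g9 inverted output}.
Test 2 (in0=0, in1=1, in2=0, in3=0): fault-free g1=1, g2=0, g3=1, g4=1, g5=0, g6=0, g7=1, g8=0, g9=0, g10=0, g11=0 → Y1=0, Y2=0; observed Y1=0, Y2=0. Eliminates g4 stuck-at-0, g4 inverted output, g5 stuck-at-1, g5 inverted output, g7 stuck-at-0, g7 inverted output, g9 stuck-at-1, g9 inverted output.
Test 3 (in0=1, in1=1, in2=0, in3=0): fault-free g1=1, g2=1, g3=0, g4=0, g5=1, g6=1, g7=0, g8=0, g9=1, g10=1, g11=0 → Y1=1, Y2=0; observed Y1=0, Y2=0. Eliminates g1 stuck-at-1.
Only g1 inverted output is consistent with every test.

g1 inverted output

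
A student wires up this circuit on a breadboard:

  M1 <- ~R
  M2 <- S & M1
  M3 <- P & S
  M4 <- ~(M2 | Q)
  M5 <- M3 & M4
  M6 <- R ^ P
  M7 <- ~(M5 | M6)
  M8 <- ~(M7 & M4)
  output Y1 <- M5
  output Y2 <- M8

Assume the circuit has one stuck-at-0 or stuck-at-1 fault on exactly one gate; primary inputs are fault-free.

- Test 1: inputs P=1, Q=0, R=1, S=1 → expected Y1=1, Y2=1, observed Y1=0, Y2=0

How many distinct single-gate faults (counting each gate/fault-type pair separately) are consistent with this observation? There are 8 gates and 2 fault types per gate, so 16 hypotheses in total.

Fault-free: M1=0, M2=0, M3=1, M4=1, M5=1, M6=0, M7=0, M8=1 → Y1=1, Y2=1. Observed Y1=0, Y2=0.
  M1: none of the 2 fault types match ✗
  M2: none of the 2 fault types match ✗
  M3: stuck-at-0 ✓; others ✗
  M4: none of the 2 fault types match ✗
  M5: stuck-at-0 ✓; others ✗
  M6: none of the 2 fault types match ✗
  M7: none of the 2 fault types match ✗
  M8: none of the 2 fault types match ✗
Consistent faults: {M3 stuck-at-0, M5 stuck-at-0} — 2 in all.

2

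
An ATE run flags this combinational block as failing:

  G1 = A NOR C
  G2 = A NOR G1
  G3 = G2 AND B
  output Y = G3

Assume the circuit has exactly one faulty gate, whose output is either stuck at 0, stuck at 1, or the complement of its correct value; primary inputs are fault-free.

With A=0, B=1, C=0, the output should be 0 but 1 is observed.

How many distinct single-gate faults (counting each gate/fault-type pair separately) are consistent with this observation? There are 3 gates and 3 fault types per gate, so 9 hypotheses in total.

Fault-free: G1=1, G2=0, G3=0 → 0. Observed 1.
  G1 stuck-at-0: output 1 ✓
  G1 stuck-at-1: output 0 ✗
  G1 inverted output: output 1 ✓
  G2 stuck-at-0: output 0 ✗
  G2 stuck-at-1: output 1 ✓
  G2 inverted output: output 1 ✓
  G3 stuck-at-0: output 0 ✗
  G3 stuck-at-1: output 1 ✓
  G3 inverted output: output 1 ✓
Consistent faults: {G1 stuck-at-0, G1 inverted output, G2 stuck-at-1, G2 inverted output, G3 stuck-at-1, G3 inverted output} — 6 in all.

6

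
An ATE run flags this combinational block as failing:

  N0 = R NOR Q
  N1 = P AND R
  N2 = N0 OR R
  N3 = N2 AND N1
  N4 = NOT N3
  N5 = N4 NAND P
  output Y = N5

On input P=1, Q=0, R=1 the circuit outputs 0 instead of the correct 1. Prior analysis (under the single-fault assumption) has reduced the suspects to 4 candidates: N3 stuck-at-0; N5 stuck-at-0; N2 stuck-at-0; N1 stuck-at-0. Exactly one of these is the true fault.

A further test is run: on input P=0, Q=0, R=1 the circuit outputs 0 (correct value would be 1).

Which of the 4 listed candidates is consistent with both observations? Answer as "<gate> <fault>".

N5 stuck-at-0

Evaluate each candidate on input P=0, Q=0, R=1:
  N3 stuck-at-0: N0=0, N1=0, N2=1, N3=0 [stuck-at-0], N4=1, N5=1 → 1 — eliminated
  N5 stuck-at-0: N0=0, N1=0, N2=1, N3=0, N4=1, N5=0 [stuck-at-0] → 0 — matches
  N2 stuck-at-0: N0=0, N1=0, N2=0 [stuck-at-0], N3=0, N4=1, N5=1 → 1 — eliminated
  N1 stuck-at-0: N0=0, N1=0 [stuck-at-0], N2=1, N3=0, N4=1, N5=1 → 1 — eliminated
Only N5 stuck-at-0 reproduces the observed 0.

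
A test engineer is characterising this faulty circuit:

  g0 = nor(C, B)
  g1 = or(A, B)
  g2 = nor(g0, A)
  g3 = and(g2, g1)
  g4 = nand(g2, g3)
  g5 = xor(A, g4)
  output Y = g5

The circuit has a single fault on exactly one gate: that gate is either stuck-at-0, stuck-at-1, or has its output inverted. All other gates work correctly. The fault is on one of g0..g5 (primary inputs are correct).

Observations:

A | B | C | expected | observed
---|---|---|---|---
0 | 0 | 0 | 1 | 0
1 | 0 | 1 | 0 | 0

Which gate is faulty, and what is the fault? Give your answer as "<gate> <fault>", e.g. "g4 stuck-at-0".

Fault-free values for test 1 (A=0, B=0, C=0): g0=1, g1=0, g2=0, g3=0, g4=1, g5=1, giving Y=1. Observed 0.
Test 1: faults giving observed 0 are {g4 stuck-at-0, g4 inverted output, g5 stuck-at-0, g5 inverted output}.
Test 2 (A=1, B=0, C=1): fault-free g0=0, g1=1, g2=0, g3=0, g4=1, g5=0 → 0; observed 0. Eliminates g4 stuck-at-0, g4 inverted output, g5 inverted output.
Only g5 stuck-at-0 is consistent with every test.

g5 stuck-at-0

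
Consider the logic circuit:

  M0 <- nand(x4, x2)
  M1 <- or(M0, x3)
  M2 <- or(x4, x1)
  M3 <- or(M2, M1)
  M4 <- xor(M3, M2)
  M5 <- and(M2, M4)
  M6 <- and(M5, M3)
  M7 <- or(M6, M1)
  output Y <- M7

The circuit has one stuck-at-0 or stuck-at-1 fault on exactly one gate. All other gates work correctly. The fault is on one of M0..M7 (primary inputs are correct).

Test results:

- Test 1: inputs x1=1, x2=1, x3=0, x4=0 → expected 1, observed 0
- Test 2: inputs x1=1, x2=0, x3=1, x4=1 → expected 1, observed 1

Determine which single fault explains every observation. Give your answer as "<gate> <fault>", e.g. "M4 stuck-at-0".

Fault-free values for test 1 (x1=1, x2=1, x3=0, x4=0): M0=1, M1=1, M2=1, M3=1, M4=0, M5=0, M6=0, M7=1, giving Y=1. Observed 0.
Test 1: faults giving observed 0 are {M0 stuck-at-0, M1 stuck-at-0, M7 stuck-at-0}.
Test 2 (x1=1, x2=0, x3=1, x4=1): fault-free M0=1, M1=1, M2=1, M3=1, M4=0, M5=0, M6=0, M7=1 → 1; observed 1. Eliminates M1 stuck-at-0, M7 stuck-at-0.
Only M0 stuck-at-0 is consistent with every test.

M0 stuck-at-0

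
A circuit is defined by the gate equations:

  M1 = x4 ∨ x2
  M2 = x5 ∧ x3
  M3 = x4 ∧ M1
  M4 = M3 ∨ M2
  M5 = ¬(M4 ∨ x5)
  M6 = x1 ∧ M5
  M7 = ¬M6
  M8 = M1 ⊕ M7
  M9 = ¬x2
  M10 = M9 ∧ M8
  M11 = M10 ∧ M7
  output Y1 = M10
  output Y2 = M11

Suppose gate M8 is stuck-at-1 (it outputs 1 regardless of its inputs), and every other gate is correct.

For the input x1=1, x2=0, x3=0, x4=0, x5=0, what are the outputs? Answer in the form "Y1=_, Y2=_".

Propagate with M8 forced: M1=0, M2=0, M3=0, M4=0, M5=1, M6=1, M7=0, M8=1 [stuck-at-1], M9=1, M10=1, M11=0.
So the outputs are Y1=1, Y2=0. (Without the fault they would be Y1=0, Y2=0.)

Y1=1, Y2=0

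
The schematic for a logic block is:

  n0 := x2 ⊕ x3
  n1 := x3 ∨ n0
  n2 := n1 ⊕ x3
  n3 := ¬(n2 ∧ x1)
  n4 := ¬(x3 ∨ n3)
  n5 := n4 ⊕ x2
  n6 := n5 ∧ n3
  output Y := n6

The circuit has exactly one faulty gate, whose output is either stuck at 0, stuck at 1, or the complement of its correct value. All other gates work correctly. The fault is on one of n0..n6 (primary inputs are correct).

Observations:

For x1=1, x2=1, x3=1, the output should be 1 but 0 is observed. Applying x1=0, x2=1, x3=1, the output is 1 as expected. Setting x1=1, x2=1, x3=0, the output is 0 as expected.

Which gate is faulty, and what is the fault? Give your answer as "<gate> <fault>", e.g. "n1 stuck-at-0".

n2 stuck-at-1

Fault-free values for test 1 (x1=1, x2=1, x3=1): n0=0, n1=1, n2=0, n3=1, n4=0, n5=1, n6=1, giving Y=1. Observed 0.
Test 1: faults giving observed 0 are {n1 stuck-at-0, n1 inverted output, n2 stuck-at-1, n2 inverted output, n3 stuck-at-0, n3 inverted output, n4 stuck-at-1, n4 inverted output, n5 stuck-at-0, n5 inverted output, n6 stuck-at-0, n6 inverted output}.
Test 2 (x1=0, x2=1, x3=1): fault-free n0=0, n1=1, n2=0, n3=1, n4=0, n5=1, n6=1 → 1; observed 1. Eliminates n3 stuck-at-0, n3 inverted output, n4 stuck-at-1, n4 inverted output, n5 stuck-at-0, n5 inverted output, n6 stuck-at-0, n6 inverted output.
Test 3 (x1=1, x2=1, x3=0): fault-free n0=1, n1=1, n2=1, n3=0, n4=1, n5=0, n6=0 → 0; observed 0. Eliminates n1 stuck-at-0, n1 inverted output, n2 inverted output.
Only n2 stuck-at-1 is consistent with every test.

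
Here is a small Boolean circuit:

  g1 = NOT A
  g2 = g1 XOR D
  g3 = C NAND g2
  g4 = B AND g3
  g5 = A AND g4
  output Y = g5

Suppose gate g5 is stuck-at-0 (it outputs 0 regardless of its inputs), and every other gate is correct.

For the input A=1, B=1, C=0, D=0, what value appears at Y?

0

Propagate with g5 forced: g1=0, g2=0, g3=1, g4=1, g5=0 [stuck-at-0].
So Y = 0. (Without the fault it would be 1.)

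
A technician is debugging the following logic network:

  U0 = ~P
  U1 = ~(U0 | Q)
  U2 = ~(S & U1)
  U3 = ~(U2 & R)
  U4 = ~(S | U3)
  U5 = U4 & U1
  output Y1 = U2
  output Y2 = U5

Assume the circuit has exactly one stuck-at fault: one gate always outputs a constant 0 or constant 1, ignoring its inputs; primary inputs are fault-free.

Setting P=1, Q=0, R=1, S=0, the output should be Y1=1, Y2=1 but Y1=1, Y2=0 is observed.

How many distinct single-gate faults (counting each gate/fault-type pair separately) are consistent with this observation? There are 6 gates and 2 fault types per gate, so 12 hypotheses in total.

5

Fault-free: U0=0, U1=1, U2=1, U3=0, U4=1, U5=1 → Y1=1, Y2=1. Observed Y1=1, Y2=0.
  U0 stuck-at-0: output Y1=1, Y2=1 ✗
  U0 stuck-at-1: output Y1=1, Y2=0 ✓
  U1 stuck-at-0: output Y1=1, Y2=0 ✓
  U1 stuck-at-1: output Y1=1, Y2=1 ✗
  U2 stuck-at-0: output Y1=0, Y2=0 ✗
  U2 stuck-at-1: output Y1=1, Y2=1 ✗
  U3 stuck-at-0: output Y1=1, Y2=1 ✗
  U3 stuck-at-1: output Y1=1, Y2=0 ✓
  U4 stuck-at-0: output Y1=1, Y2=0 ✓
  U4 stuck-at-1: output Y1=1, Y2=1 ✗
  U5 stuck-at-0: output Y1=1, Y2=0 ✓
  U5 stuck-at-1: output Y1=1, Y2=1 ✗
Consistent faults: {U0 stuck-at-1, U1 stuck-at-0, U3 stuck-at-1, U4 stuck-at-0, U5 stuck-at-0} — 5 in all.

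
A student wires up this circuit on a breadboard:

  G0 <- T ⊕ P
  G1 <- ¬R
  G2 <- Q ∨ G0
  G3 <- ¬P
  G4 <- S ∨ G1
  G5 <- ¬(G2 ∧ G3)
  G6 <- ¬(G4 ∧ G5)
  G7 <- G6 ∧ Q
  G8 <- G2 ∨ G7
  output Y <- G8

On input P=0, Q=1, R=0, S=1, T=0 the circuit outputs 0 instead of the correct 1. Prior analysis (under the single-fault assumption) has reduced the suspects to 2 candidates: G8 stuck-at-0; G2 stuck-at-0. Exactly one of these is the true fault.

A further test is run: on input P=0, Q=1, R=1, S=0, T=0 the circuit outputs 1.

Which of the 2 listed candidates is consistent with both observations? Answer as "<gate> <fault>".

Evaluate each candidate on input P=0, Q=1, R=1, S=0, T=0:
  G8 stuck-at-0: G0=0, G1=0, G2=1, G3=1, G4=0, G5=0, G6=1, G7=1, G8=0 [stuck-at-0] → 0 — eliminated
  G2 stuck-at-0: G0=0, G1=0, G2=0 [stuck-at-0], G3=1, G4=0, G5=1, G6=1, G7=1, G8=1 → 1 — matches
Only G2 stuck-at-0 reproduces the observed 1.

G2 stuck-at-0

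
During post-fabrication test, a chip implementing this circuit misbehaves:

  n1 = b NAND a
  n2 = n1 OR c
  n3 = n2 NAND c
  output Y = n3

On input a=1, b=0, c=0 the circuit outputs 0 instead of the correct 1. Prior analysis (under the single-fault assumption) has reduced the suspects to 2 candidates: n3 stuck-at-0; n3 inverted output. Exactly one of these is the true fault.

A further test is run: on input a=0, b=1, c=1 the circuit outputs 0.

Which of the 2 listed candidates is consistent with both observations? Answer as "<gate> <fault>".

Evaluate each candidate on input a=0, b=1, c=1:
  n3 stuck-at-0: n1=1, n2=1, n3=0 [stuck-at-0] → 0 — matches
  n3 inverted output: n1=1, n2=1, n3=1 [inverted output] → 1 — eliminated
Only n3 stuck-at-0 reproduces the observed 0.

n3 stuck-at-0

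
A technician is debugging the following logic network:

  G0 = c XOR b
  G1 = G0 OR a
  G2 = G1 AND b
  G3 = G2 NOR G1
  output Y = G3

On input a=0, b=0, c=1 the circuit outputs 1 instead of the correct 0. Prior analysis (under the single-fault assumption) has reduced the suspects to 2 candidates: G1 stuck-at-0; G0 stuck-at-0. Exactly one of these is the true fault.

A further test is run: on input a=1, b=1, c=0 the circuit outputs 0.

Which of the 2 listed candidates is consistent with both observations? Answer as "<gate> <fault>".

G0 stuck-at-0

Evaluate each candidate on input a=1, b=1, c=0:
  G1 stuck-at-0: G0=1, G1=0 [stuck-at-0], G2=0, G3=1 → 1 — eliminated
  G0 stuck-at-0: G0=0 [stuck-at-0], G1=1, G2=1, G3=0 → 0 — matches
Only G0 stuck-at-0 reproduces the observed 0.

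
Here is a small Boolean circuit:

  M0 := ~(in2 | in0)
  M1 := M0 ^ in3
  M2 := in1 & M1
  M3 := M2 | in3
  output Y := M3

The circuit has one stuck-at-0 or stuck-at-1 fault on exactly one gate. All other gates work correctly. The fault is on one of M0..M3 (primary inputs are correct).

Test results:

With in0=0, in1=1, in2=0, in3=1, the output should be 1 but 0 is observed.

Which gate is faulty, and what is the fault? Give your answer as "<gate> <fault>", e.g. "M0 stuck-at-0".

M3 stuck-at-0

Fault-free values for test 1 (in0=0, in1=1, in2=0, in3=1): M0=1, M1=0, M2=0, M3=1, giving Y=1. Observed 0.
Test 1: faults giving observed 0 are {M3 stuck-at-0}.
Only M3 stuck-at-0 is consistent with every test.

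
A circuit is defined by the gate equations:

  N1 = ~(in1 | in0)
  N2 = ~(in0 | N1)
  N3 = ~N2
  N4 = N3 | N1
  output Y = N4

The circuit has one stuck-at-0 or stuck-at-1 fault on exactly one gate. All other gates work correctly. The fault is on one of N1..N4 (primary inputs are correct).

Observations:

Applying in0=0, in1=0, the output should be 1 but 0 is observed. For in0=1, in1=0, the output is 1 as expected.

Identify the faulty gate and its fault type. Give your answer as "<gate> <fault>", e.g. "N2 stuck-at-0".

N1 stuck-at-0

Fault-free values for test 1 (in0=0, in1=0): N1=1, N2=0, N3=1, N4=1, giving Y=1. Observed 0.
Test 1: faults giving observed 0 are {N1 stuck-at-0, N4 stuck-at-0}.
Test 2 (in0=1, in1=0): fault-free N1=0, N2=0, N3=1, N4=1 → 1; observed 1. Eliminates N4 stuck-at-0.
Only N1 stuck-at-0 is consistent with every test.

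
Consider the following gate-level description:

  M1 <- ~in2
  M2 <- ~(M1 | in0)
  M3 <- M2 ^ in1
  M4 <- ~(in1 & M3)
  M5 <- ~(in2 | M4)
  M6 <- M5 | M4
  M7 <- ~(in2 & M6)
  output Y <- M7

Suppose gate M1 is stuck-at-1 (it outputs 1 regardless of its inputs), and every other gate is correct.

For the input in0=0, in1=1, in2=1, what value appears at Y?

1

Propagate with M1 forced: M1=1 [stuck-at-1], M2=0, M3=1, M4=0, M5=0, M6=0, M7=1.
So Y = 1. (Without the fault it would be 0.)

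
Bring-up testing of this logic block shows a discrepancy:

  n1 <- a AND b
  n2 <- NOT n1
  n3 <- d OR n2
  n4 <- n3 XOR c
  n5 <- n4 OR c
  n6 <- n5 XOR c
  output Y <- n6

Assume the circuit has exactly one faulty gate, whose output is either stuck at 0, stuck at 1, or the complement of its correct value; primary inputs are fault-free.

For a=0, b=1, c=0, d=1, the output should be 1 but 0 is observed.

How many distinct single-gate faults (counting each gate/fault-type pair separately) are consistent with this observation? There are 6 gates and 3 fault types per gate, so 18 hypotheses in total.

8

Fault-free: n1=0, n2=1, n3=1, n4=1, n5=1, n6=1 → 1. Observed 0.
  n1: none of the 3 fault types match ✗
  n2: none of the 3 fault types match ✗
  n3: stuck-at-0, inverted output ✓; others ✗
  n4: stuck-at-0, inverted output ✓; others ✗
  n5: stuck-at-0, inverted output ✓; others ✗
  n6: stuck-at-0, inverted output ✓; others ✗
Consistent faults: {n3 stuck-at-0, n3 inverted output, n4 stuck-at-0, n4 inverted output, n5 stuck-at-0, n5 inverted output, n6 stuck-at-0, n6 inverted output} — 8 in all.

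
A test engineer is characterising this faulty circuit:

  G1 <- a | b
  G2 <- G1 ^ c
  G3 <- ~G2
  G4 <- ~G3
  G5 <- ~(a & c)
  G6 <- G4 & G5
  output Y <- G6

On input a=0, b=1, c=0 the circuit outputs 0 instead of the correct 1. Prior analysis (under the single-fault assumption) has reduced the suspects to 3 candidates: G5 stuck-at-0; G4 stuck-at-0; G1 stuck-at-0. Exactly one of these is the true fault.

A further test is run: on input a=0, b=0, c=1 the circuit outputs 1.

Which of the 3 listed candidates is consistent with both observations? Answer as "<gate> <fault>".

Evaluate each candidate on input a=0, b=0, c=1:
  G5 stuck-at-0: G1=0, G2=1, G3=0, G4=1, G5=0 [stuck-at-0], G6=0 → 0 — eliminated
  G4 stuck-at-0: G1=0, G2=1, G3=0, G4=0 [stuck-at-0], G5=1, G6=0 → 0 — eliminated
  G1 stuck-at-0: G1=0 [stuck-at-0], G2=1, G3=0, G4=1, G5=1, G6=1 → 1 — matches
Only G1 stuck-at-0 reproduces the observed 1.

G1 stuck-at-0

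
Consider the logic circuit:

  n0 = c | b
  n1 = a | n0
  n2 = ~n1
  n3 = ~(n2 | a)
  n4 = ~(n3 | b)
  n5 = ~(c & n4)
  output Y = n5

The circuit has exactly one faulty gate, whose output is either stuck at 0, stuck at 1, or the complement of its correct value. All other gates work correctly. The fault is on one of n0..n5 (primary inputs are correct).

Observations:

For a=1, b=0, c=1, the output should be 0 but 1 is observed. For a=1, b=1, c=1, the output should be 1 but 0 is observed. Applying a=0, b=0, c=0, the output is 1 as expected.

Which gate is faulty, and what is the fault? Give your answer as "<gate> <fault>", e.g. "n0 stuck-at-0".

Fault-free values for test 1 (a=1, b=0, c=1): n0=1, n1=1, n2=0, n3=0, n4=1, n5=0, giving Y=0. Observed 1.
Test 1: faults giving observed 1 are {n3 stuck-at-1, n3 inverted output, n4 stuck-at-0, n4 inverted output, n5 stuck-at-1, n5 inverted output}.
Test 2 (a=1, b=1, c=1): fault-free n0=1, n1=1, n2=0, n3=0, n4=0, n5=1 → 1; observed 0. Eliminates n3 stuck-at-1, n3 inverted output, n4 stuck-at-0, n5 stuck-at-1.
Test 3 (a=0, b=0, c=0): fault-free n0=0, n1=0, n2=1, n3=0, n4=1, n5=1 → 1; observed 1. Eliminates n5 inverted output.
Only n4 inverted output is consistent with every test.

n4 inverted output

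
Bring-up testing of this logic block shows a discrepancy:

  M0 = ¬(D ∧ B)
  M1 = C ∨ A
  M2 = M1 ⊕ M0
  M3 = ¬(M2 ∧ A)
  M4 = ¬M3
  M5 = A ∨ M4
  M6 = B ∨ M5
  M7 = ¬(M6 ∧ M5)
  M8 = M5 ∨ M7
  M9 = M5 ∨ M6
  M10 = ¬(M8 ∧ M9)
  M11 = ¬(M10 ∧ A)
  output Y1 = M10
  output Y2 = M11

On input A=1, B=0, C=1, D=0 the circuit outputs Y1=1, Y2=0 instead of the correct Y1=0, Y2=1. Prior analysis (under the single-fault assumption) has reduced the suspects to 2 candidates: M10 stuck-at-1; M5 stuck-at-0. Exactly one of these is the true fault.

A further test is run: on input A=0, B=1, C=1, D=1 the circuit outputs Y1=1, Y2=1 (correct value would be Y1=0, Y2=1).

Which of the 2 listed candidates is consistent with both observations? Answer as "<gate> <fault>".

Evaluate each candidate on input A=0, B=1, C=1, D=1:
  M10 stuck-at-1: M0=0, M1=1, M2=1, M3=1, M4=0, M5=0, M6=1, M7=1, M8=1, M9=1, M10=1 [stuck-at-1], M11=1 → Y1=1, Y2=1 — matches
  M5 stuck-at-0: M0=0, M1=1, M2=1, M3=1, M4=0, M5=0 [stuck-at-0], M6=1, M7=1, M8=1, M9=1, M10=0, M11=1 → Y1=0, Y2=1 — eliminated
Only M10 stuck-at-1 reproduces the observed Y1=1, Y2=1.

M10 stuck-at-1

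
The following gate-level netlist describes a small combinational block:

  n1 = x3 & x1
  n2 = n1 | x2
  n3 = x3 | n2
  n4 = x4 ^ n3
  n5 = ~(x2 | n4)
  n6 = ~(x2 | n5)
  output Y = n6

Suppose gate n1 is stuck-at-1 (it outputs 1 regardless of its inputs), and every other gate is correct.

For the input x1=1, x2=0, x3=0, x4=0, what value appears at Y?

1

Propagate with n1 forced: n1=1 [stuck-at-1], n2=1, n3=1, n4=1, n5=0, n6=1.
So Y = 1. (Without the fault it would be 0.)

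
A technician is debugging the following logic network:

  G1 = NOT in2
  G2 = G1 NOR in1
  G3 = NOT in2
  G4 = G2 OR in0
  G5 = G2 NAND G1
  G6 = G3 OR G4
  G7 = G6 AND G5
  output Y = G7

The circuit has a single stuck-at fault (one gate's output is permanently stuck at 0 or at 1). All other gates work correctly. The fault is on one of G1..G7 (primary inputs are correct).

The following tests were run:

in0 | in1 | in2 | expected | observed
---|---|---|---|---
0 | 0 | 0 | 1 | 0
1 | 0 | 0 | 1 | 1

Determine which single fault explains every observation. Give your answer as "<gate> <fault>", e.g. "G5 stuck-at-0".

G3 stuck-at-0

Fault-free values for test 1 (in0=0, in1=0, in2=0): G1=1, G2=0, G3=1, G4=0, G5=1, G6=1, G7=1, giving Y=1. Observed 0.
Test 1: faults giving observed 0 are {G2 stuck-at-1, G3 stuck-at-0, G5 stuck-at-0, G6 stuck-at-0, G7 stuck-at-0}.
Test 2 (in0=1, in1=0, in2=0): fault-free G1=1, G2=0, G3=1, G4=1, G5=1, G6=1, G7=1 → 1; observed 1. Eliminates G2 stuck-at-1, G5 stuck-at-0, G6 stuck-at-0, G7 stuck-at-0.
Only G3 stuck-at-0 is consistent with every test.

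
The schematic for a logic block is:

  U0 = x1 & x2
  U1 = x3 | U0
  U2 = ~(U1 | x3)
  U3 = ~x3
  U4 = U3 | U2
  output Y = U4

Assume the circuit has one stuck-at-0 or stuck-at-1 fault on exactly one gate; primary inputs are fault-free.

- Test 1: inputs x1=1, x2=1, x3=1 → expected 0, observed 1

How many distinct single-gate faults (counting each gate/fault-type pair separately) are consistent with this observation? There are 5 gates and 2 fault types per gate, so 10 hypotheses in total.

Fault-free: U0=1, U1=1, U2=0, U3=0, U4=0 → 0. Observed 1.
  U0 stuck-at-0: output 0 ✗
  U0 stuck-at-1: output 0 ✗
  U1 stuck-at-0: output 0 ✗
  U1 stuck-at-1: output 0 ✗
  U2 stuck-at-0: output 0 ✗
  U2 stuck-at-1: output 1 ✓
  U3 stuck-at-0: output 0 ✗
  U3 stuck-at-1: output 1 ✓
  U4 stuck-at-0: output 0 ✗
  U4 stuck-at-1: output 1 ✓
Consistent faults: {U2 stuck-at-1, U3 stuck-at-1, U4 stuck-at-1} — 3 in all.

3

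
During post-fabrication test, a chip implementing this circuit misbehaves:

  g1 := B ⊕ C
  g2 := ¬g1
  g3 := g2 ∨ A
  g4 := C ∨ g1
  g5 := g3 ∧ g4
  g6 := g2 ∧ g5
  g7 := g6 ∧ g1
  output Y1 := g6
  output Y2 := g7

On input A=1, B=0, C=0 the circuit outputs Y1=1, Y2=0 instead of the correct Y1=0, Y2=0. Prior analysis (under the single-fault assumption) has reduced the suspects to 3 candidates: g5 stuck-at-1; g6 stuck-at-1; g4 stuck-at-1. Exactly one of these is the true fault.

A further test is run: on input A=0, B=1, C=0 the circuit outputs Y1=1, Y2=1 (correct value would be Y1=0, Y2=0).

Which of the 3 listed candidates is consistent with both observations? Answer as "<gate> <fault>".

g6 stuck-at-1

Evaluate each candidate on input A=0, B=1, C=0:
  g5 stuck-at-1: g1=1, g2=0, g3=0, g4=1, g5=1 [stuck-at-1], g6=0, g7=0 → Y1=0, Y2=0 — eliminated
  g6 stuck-at-1: g1=1, g2=0, g3=0, g4=1, g5=0, g6=1 [stuck-at-1], g7=1 → Y1=1, Y2=1 — matches
  g4 stuck-at-1: g1=1, g2=0, g3=0, g4=1 [stuck-at-1], g5=0, g6=0, g7=0 → Y1=0, Y2=0 — eliminated
Only g6 stuck-at-1 reproduces the observed Y1=1, Y2=1.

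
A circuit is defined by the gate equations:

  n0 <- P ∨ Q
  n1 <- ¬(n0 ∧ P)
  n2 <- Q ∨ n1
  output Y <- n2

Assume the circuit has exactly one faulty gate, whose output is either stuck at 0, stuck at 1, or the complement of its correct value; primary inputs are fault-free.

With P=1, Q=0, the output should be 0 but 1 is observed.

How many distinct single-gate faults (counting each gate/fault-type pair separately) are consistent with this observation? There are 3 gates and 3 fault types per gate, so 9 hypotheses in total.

Fault-free: n0=1, n1=0, n2=0 → 0. Observed 1.
  n0 stuck-at-0: output 1 ✓
  n0 stuck-at-1: output 0 ✗
  n0 inverted output: output 1 ✓
  n1 stuck-at-0: output 0 ✗
  n1 stuck-at-1: output 1 ✓
  n1 inverted output: output 1 ✓
  n2 stuck-at-0: output 0 ✗
  n2 stuck-at-1: output 1 ✓
  n2 inverted output: output 1 ✓
Consistent faults: {n0 stuck-at-0, n0 inverted output, n1 stuck-at-1, n1 inverted output, n2 stuck-at-1, n2 inverted output} — 6 in all.

6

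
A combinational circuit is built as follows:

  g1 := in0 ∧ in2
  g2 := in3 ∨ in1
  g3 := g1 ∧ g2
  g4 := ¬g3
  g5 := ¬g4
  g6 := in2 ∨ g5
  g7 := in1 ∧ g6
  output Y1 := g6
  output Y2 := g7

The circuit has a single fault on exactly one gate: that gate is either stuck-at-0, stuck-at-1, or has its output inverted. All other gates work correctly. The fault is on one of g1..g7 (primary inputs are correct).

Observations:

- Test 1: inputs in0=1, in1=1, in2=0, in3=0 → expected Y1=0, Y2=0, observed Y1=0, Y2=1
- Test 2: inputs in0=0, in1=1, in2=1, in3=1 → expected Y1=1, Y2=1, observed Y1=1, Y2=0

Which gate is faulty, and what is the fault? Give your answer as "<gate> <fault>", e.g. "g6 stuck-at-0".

Fault-free values for test 1 (in0=1, in1=1, in2=0, in3=0): g1=0, g2=1, g3=0, g4=1, g5=0, g6=0, g7=0, giving Y1=0, Y2=0. Observed Y1=0, Y2=1.
Test 1: faults giving observed Y1=0, Y2=1 are {g7 stuck-at-1, g7 inverted output}.
Test 2 (in0=0, in1=1, in2=1, in3=1): fault-free g1=0, g2=1, g3=0, g4=1, g5=0, g6=1, g7=1 → Y1=1, Y2=1; observed Y1=1, Y2=0. Eliminates g7 stuck-at-1.
Only g7 inverted output is consistent with every test.

g7 inverted output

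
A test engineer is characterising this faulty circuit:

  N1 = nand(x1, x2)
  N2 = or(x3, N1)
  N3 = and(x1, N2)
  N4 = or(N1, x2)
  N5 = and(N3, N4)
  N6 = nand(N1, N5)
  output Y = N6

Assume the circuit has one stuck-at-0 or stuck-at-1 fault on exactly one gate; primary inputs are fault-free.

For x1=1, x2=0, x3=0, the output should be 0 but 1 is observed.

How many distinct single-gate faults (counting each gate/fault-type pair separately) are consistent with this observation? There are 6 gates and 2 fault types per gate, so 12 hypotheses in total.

6

Fault-free: N1=1, N2=1, N3=1, N4=1, N5=1, N6=0 → 0. Observed 1.
  N1 stuck-at-0: output 1 ✓
  N1 stuck-at-1: output 0 ✗
  N2 stuck-at-0: output 1 ✓
  N2 stuck-at-1: output 0 ✗
  N3 stuck-at-0: output 1 ✓
  N3 stuck-at-1: output 0 ✗
  N4 stuck-at-0: output 1 ✓
  N4 stuck-at-1: output 0 ✗
  N5 stuck-at-0: output 1 ✓
  N5 stuck-at-1: output 0 ✗
  N6 stuck-at-0: output 0 ✗
  N6 stuck-at-1: output 1 ✓
Consistent faults: {N1 stuck-at-0, N2 stuck-at-0, N3 stuck-at-0, N4 stuck-at-0, N5 stuck-at-0, N6 stuck-at-1} — 6 in all.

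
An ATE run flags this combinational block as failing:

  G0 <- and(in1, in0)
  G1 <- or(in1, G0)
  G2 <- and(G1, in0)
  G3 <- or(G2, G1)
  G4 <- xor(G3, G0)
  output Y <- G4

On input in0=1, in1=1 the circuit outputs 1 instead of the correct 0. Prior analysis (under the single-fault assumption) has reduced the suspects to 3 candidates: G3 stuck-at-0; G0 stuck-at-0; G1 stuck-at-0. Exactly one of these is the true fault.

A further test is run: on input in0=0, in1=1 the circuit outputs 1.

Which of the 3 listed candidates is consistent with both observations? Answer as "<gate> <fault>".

Evaluate each candidate on input in0=0, in1=1:
  G3 stuck-at-0: G0=0, G1=1, G2=0, G3=0 [stuck-at-0], G4=0 → 0 — eliminated
  G0 stuck-at-0: G0=0 [stuck-at-0], G1=1, G2=0, G3=1, G4=1 → 1 — matches
  G1 stuck-at-0: G0=0, G1=0 [stuck-at-0], G2=0, G3=0, G4=0 → 0 — eliminated
Only G0 stuck-at-0 reproduces the observed 1.

G0 stuck-at-0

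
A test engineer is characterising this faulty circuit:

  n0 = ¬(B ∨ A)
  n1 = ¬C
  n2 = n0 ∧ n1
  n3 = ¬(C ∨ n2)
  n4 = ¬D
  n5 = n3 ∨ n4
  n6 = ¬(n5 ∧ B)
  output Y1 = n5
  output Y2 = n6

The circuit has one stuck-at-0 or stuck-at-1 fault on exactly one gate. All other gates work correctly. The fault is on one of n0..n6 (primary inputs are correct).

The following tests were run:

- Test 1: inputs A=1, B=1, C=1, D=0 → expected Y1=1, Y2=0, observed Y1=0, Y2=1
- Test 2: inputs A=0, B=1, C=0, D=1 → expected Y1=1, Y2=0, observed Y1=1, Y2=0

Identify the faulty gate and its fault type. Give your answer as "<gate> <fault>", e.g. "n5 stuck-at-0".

Fault-free values for test 1 (A=1, B=1, C=1, D=0): n0=0, n1=0, n2=0, n3=0, n4=1, n5=1, n6=0, giving Y1=1, Y2=0. Observed Y1=0, Y2=1.
Test 1: faults giving observed Y1=0, Y2=1 are {n4 stuck-at-0, n5 stuck-at-0}.
Test 2 (A=0, B=1, C=0, D=1): fault-free n0=0, n1=1, n2=0, n3=1, n4=0, n5=1, n6=0 → Y1=1, Y2=0; observed Y1=1, Y2=0. Eliminates n5 stuck-at-0.
Only n4 stuck-at-0 is consistent with every test.

n4 stuck-at-0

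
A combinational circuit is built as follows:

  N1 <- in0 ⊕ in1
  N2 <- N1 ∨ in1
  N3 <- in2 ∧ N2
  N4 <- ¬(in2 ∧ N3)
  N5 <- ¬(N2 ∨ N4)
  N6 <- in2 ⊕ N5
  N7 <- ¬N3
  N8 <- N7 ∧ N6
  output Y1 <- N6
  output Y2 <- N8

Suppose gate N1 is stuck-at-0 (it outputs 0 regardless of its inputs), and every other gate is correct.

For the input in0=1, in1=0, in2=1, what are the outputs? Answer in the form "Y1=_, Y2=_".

Propagate with N1 forced: N1=0 [stuck-at-0], N2=0, N3=0, N4=1, N5=0, N6=1, N7=1, N8=1.
So the outputs are Y1=1, Y2=1. (Without the fault they would be Y1=1, Y2=0.)

Y1=1, Y2=1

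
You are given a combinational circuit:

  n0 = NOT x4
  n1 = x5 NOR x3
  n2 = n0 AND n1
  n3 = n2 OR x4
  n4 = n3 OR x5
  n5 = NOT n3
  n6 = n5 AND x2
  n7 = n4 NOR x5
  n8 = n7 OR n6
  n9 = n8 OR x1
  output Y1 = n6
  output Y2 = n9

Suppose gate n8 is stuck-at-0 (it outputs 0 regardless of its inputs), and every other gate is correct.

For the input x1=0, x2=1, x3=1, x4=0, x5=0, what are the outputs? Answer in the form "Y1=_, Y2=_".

Y1=1, Y2=0

Propagate with n8 forced: n0=1, n1=0, n2=0, n3=0, n4=0, n5=1, n6=1, n7=1, n8=0 [stuck-at-0], n9=0.
So the outputs are Y1=1, Y2=0. (Without the fault they would be Y1=1, Y2=1.)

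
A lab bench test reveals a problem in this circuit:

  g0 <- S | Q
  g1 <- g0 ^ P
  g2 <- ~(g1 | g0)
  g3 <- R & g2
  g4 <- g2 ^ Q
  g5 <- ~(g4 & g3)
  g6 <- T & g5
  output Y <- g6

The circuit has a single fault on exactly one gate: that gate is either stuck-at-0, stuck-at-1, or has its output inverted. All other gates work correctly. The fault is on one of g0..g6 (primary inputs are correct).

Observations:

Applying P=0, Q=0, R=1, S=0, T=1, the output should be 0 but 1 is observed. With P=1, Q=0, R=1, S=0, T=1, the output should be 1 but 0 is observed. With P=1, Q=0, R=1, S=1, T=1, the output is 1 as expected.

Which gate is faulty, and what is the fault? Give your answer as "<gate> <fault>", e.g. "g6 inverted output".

Fault-free values for test 1 (P=0, Q=0, R=1, S=0, T=1): g0=0, g1=0, g2=1, g3=1, g4=1, g5=0, g6=0, giving Y=0. Observed 1.
Test 1: faults giving observed 1 are {g0 stuck-at-1, g0 inverted output, g1 stuck-at-1, g1 inverted output, g2 stuck-at-0, g2 inverted output, g3 stuck-at-0, g3 inverted output, g4 stuck-at-0, g4 inverted output, g5 stuck-at-1, g5 inverted output, g6 stuck-at-1, g6 inverted output}.
Test 2 (P=1, Q=0, R=1, S=0, T=1): fault-free g0=0, g1=1, g2=0, g3=0, g4=0, g5=1, g6=1 → 1; observed 0. Eliminates g0 stuck-at-1, g0 inverted output, g1 stuck-at-1, g2 stuck-at-0, g3 stuck-at-0, g3 inverted output, g4 stuck-at-0, g4 inverted output, g5 stuck-at-1, g6 stuck-at-1.
Test 3 (P=1, Q=0, R=1, S=1, T=1): fault-free g0=1, g1=0, g2=0, g3=0, g4=0, g5=1, g6=1 → 1; observed 1. Eliminates g2 inverted output, g5 inverted output, g6 inverted output.
Only g1 inverted output is consistent with every test.

g1 inverted output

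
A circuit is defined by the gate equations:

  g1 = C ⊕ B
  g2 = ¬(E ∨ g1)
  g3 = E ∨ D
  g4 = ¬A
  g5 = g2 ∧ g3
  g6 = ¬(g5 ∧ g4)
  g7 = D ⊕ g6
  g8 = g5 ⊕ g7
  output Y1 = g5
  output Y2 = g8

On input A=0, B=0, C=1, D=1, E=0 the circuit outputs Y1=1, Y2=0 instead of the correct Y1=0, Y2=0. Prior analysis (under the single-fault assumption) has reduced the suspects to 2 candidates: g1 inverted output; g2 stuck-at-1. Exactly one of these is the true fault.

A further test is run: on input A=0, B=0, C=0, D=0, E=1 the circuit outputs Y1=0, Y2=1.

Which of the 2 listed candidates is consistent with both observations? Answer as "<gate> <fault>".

g1 inverted output

Evaluate each candidate on input A=0, B=0, C=0, D=0, E=1:
  g1 inverted output: g1=1 [inverted output], g2=0, g3=1, g4=1, g5=0, g6=1, g7=1, g8=1 → Y1=0, Y2=1 — matches
  g2 stuck-at-1: g1=0, g2=1 [stuck-at-1], g3=1, g4=1, g5=1, g6=0, g7=0, g8=1 → Y1=1, Y2=1 — eliminated
Only g1 inverted output reproduces the observed Y1=0, Y2=1.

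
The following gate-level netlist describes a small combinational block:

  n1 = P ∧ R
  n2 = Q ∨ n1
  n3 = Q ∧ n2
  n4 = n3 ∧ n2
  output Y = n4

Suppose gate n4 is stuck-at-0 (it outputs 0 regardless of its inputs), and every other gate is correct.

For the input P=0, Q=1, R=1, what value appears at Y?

0

Propagate with n4 forced: n1=0, n2=1, n3=1, n4=0 [stuck-at-0].
So Y = 0. (Without the fault it would be 1.)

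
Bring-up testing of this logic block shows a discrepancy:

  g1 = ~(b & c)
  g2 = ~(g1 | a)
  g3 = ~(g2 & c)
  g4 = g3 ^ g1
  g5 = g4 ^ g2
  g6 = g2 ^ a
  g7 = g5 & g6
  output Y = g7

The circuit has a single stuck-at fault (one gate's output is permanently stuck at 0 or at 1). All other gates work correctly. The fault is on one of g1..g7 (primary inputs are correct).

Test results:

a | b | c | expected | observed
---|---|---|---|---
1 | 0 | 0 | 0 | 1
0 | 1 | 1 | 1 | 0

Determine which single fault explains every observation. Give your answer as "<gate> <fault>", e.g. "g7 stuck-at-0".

Fault-free values for test 1 (a=1, b=0, c=0): g1=1, g2=0, g3=1, g4=0, g5=0, g6=1, g7=0, giving Y=0. Observed 1.
Test 1: faults giving observed 1 are {g1 stuck-at-0, g3 stuck-at-0, g4 stuck-at-1, g5 stuck-at-1, g7 stuck-at-1}.
Test 2 (a=0, b=1, c=1): fault-free g1=0, g2=1, g3=0, g4=0, g5=1, g6=1, g7=1 → 1; observed 0. Eliminates g1 stuck-at-0, g3 stuck-at-0, g5 stuck-at-1, g7 stuck-at-1.
Only g4 stuck-at-1 is consistent with every test.

g4 stuck-at-1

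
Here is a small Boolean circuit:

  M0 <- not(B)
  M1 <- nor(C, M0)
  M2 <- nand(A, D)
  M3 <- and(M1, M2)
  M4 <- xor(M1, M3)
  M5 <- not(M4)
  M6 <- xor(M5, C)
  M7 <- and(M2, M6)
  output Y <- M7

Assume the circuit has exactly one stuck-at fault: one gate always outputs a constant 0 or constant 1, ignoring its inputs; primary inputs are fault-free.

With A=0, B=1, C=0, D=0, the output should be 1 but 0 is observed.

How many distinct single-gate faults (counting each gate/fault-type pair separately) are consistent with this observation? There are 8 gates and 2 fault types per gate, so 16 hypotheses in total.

6

Fault-free: M0=0, M1=1, M2=1, M3=1, M4=0, M5=1, M6=1, M7=1 → 1. Observed 0.
  M0: none of the 2 fault types match ✗
  M1: none of the 2 fault types match ✗
  M2: stuck-at-0 ✓; others ✗
  M3: stuck-at-0 ✓; others ✗
  M4: stuck-at-1 ✓; others ✗
  M5: stuck-at-0 ✓; others ✗
  M6: stuck-at-0 ✓; others ✗
  M7: stuck-at-0 ✓; others ✗
Consistent faults: {M2 stuck-at-0, M3 stuck-at-0, M4 stuck-at-1, M5 stuck-at-0, M6 stuck-at-0, M7 stuck-at-0} — 6 in all.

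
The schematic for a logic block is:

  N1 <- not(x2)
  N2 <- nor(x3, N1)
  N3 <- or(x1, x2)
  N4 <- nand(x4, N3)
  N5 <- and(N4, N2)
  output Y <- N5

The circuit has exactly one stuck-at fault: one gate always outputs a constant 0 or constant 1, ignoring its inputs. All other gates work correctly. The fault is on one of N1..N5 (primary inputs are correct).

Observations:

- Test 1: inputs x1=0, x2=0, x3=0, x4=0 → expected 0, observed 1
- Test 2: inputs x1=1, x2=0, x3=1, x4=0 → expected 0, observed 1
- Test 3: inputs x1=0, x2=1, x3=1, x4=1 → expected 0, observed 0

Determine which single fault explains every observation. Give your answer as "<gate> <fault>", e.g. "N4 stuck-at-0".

N2 stuck-at-1

Fault-free values for test 1 (x1=0, x2=0, x3=0, x4=0): N1=1, N2=0, N3=0, N4=1, N5=0, giving Y=0. Observed 1.
Test 1: faults giving observed 1 are {N1 stuck-at-0, N2 stuck-at-1, N5 stuck-at-1}.
Test 2 (x1=1, x2=0, x3=1, x4=0): fault-free N1=1, N2=0, N3=1, N4=1, N5=0 → 0; observed 1. Eliminates N1 stuck-at-0.
Test 3 (x1=0, x2=1, x3=1, x4=1): fault-free N1=0, N2=0, N3=1, N4=0, N5=0 → 0; observed 0. Eliminates N5 stuck-at-1.
Only N2 stuck-at-1 is consistent with every test.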